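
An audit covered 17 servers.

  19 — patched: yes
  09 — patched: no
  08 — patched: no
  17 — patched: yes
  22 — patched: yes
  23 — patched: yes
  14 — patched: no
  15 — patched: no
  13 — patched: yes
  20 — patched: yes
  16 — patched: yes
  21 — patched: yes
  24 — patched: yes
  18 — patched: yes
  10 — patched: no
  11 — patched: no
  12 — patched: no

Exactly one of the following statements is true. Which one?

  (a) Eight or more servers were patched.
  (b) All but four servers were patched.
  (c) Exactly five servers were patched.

|A| = 17, |A ∩ B| = 10, |A ∖ B| = 7.
(a) requires |A ∩ B| ≥ 8: true.
(b) requires |A ∖ B| = 4: false.
(c) requires |A ∩ B| = 5: false.

(a)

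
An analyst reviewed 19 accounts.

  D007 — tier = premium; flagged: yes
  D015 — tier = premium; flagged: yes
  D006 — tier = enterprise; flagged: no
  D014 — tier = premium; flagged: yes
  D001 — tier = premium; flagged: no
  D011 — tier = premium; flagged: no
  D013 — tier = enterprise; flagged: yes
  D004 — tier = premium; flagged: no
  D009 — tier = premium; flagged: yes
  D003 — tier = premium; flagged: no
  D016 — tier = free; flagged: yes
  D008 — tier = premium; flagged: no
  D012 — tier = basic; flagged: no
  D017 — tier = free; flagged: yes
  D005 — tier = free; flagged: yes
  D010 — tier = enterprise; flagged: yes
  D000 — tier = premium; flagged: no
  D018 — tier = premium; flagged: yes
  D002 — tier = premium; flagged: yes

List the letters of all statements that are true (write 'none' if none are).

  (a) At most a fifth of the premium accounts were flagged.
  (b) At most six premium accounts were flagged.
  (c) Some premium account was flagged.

(b), (c)

|A| = 12, |A ∩ B| = 6, |A ∖ B| = 6.
(a) |A ∩ B| / |A| ≤ 1/5: fails.
(b) |A ∩ B| ≤ 6: holds.
(c) A ∩ B ≠ ∅ (|A ∩ B| ≥ 1): holds.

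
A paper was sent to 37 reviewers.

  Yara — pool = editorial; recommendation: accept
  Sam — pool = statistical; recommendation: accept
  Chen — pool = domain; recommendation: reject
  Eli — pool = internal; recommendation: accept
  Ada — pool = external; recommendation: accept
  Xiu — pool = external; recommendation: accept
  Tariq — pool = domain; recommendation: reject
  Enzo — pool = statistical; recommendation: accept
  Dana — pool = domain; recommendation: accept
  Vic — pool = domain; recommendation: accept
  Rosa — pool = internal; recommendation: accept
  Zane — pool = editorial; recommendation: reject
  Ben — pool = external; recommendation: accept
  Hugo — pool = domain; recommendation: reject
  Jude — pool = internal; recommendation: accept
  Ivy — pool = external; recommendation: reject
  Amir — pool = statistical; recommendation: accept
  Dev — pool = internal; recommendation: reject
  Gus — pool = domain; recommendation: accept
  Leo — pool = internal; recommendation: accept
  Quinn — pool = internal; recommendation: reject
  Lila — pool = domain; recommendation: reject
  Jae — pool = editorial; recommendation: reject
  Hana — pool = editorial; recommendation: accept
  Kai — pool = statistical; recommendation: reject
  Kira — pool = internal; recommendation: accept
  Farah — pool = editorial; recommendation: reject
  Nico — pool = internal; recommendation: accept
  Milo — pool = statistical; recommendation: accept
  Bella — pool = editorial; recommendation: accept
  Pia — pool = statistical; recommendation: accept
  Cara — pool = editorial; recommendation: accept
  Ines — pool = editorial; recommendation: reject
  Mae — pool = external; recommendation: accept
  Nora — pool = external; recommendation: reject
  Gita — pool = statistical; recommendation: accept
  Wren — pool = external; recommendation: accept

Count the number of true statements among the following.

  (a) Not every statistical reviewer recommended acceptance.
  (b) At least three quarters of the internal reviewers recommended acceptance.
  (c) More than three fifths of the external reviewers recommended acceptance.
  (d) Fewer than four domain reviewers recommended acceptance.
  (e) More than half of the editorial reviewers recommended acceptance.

4

(a) statistical: |A| = 7, |A ∩ B| = 6; needs A ⊄ B (|A ∖ B| ≥ 1) — true.
(b) internal: |A| = 8, |A ∩ B| = 6; needs |A ∩ B| / |A| ≥ 3/4 — true.
(c) external: |A| = 7, |A ∩ B| = 5; needs |A ∩ B| / |A| > 3/5 — true.
(d) domain: |A| = 7, |A ∩ B| = 3; needs |A ∩ B| < 4 — true.
(e) editorial: |A| = 8, |A ∩ B| = 4; needs |A ∩ B| > |A ∖ B| — false.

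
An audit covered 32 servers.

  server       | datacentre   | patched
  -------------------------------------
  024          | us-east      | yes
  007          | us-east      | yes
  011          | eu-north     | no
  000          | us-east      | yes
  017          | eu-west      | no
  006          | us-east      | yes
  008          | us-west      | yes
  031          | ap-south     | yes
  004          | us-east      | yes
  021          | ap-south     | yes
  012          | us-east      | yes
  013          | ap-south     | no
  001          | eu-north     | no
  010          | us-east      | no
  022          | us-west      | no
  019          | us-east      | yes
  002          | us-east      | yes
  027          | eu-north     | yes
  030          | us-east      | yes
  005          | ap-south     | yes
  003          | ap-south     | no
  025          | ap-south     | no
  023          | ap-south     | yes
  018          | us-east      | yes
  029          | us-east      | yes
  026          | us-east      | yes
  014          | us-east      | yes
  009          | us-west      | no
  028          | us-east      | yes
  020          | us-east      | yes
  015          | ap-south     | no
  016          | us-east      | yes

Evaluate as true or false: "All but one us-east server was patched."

The determiner here denotes the relation: |A ∖ B| = 1.
|A| = 17, |A ∩ B| = 16, |A ∖ B| = 1.
|A ∖ B| = 1, so the statement is true.

True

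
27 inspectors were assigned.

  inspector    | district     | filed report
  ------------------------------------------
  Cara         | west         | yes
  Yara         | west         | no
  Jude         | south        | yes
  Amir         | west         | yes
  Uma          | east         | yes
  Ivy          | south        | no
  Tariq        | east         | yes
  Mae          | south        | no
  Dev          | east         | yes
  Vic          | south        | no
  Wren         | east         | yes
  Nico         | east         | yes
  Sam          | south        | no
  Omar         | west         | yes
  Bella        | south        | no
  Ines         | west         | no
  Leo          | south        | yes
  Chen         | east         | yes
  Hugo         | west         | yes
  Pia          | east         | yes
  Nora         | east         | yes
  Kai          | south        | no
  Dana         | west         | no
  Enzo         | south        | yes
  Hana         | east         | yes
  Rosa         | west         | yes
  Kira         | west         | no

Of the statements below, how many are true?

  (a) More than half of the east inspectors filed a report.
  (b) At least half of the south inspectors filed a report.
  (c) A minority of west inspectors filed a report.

(a) east: |A| = 9, |A ∩ B| = 9; needs |A ∩ B| > |A ∖ B| — true.
(b) south: |A| = 9, |A ∩ B| = 3; needs |A ∩ B| ≥ |A ∖ B| — false.
(c) west: |A| = 9, |A ∩ B| = 5; needs |A ∩ B| < |A ∖ B| — false.

1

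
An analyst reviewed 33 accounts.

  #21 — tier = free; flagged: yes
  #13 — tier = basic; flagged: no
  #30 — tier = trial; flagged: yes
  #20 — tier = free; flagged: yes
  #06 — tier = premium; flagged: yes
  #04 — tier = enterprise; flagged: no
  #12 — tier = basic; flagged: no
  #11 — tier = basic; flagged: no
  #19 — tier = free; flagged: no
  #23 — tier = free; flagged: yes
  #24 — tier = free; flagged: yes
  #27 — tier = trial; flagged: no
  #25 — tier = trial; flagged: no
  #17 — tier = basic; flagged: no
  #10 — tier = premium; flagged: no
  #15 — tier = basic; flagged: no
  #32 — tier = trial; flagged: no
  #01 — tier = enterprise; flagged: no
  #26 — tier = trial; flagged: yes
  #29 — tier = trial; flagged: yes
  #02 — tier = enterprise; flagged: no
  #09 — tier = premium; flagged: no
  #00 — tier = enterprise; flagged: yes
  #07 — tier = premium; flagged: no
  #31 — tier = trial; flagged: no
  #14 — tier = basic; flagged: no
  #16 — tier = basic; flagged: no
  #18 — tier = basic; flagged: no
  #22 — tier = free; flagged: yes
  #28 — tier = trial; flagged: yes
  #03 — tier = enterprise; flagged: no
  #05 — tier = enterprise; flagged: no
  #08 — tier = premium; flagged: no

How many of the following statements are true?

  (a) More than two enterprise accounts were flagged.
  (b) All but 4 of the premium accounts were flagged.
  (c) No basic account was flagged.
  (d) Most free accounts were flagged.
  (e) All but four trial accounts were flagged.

4

(a) enterprise: |A| = 6, |A ∩ B| = 1; needs |A ∩ B| > 2 — false.
(b) premium: |A| = 5, |A ∩ B| = 1; needs |A ∖ B| = 4 — true.
(c) basic: |A| = 8, |A ∩ B| = 0; needs A ∩ B = ∅ (|A ∩ B| = 0) — true.
(d) free: |A| = 6, |A ∩ B| = 5; needs |A ∩ B| > |A ∖ B| — true.
(e) trial: |A| = 8, |A ∩ B| = 4; needs |A ∖ B| = 4 — true.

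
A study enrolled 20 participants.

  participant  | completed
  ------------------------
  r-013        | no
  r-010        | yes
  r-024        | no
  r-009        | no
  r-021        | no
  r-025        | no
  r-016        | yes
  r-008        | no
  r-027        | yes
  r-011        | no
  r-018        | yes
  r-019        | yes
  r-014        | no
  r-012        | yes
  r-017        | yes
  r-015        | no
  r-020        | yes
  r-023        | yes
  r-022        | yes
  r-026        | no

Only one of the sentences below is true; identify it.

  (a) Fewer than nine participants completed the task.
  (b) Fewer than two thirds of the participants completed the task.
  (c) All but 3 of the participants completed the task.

|A| = 20, |A ∩ B| = 10, |A ∖ B| = 10.
(a) requires |A ∩ B| < 9: false.
(b) requires |A ∩ B| / |A| < 2/3: true.
(c) requires |A ∖ B| = 3: false.

(b)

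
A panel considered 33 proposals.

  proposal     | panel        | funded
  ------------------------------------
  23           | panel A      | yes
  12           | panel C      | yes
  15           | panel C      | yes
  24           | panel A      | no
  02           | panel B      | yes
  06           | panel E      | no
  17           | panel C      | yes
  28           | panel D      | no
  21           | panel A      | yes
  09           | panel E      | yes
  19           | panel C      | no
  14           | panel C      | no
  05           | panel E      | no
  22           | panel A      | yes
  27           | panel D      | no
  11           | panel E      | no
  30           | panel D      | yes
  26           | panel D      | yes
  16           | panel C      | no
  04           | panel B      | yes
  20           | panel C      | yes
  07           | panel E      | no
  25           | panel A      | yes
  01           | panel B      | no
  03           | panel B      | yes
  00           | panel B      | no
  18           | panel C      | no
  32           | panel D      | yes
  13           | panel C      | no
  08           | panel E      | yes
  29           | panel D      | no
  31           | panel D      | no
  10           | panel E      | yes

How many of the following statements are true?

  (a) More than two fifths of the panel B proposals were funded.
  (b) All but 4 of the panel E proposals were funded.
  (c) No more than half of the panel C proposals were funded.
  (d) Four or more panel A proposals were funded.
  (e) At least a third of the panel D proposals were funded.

5

(a) panel B: |A| = 5, |A ∩ B| = 3; needs |A ∩ B| / |A| > 2/5 — true.
(b) panel E: |A| = 7, |A ∩ B| = 3; needs |A ∖ B| = 4 — true.
(c) panel C: |A| = 9, |A ∩ B| = 4; needs |A ∩ B| ≤ |A ∖ B| — true.
(d) panel A: |A| = 5, |A ∩ B| = 4; needs |A ∩ B| ≥ 4 — true.
(e) panel D: |A| = 7, |A ∩ B| = 3; needs |A ∩ B| / |A| ≥ 1/3 — true.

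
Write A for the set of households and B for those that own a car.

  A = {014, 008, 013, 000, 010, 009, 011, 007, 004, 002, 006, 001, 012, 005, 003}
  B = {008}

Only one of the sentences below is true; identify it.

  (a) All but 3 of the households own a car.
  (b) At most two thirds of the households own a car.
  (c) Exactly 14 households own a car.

(b)

|A| = 15, |A ∩ B| = 1, |A ∖ B| = 14.
(a) requires |A ∖ B| = 3: false.
(b) requires |A ∩ B| / |A| ≤ 2/3: true.
(c) requires |A ∩ B| = 14: false.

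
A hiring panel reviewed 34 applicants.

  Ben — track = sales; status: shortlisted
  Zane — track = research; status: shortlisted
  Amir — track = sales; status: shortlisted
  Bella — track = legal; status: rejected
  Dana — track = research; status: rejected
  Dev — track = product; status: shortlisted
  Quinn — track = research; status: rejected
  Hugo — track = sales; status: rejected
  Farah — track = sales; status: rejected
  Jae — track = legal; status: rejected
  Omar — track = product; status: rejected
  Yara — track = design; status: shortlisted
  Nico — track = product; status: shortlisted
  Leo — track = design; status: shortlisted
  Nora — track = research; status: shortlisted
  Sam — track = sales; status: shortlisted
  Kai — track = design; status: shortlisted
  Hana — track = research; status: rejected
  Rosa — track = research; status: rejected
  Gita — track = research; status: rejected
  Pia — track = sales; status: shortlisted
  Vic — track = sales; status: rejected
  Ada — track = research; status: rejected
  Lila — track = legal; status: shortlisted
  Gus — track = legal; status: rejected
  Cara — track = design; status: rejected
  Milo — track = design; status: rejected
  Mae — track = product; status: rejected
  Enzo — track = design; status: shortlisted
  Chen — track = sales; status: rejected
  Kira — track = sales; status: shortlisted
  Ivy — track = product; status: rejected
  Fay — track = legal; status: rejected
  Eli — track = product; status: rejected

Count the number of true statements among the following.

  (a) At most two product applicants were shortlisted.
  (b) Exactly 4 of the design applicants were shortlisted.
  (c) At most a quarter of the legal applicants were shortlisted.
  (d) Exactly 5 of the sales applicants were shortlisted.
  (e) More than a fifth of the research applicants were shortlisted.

(a) product: |A| = 6, |A ∩ B| = 2; needs |A ∩ B| ≤ 2 — true.
(b) design: |A| = 6, |A ∩ B| = 4; needs |A ∩ B| = 4 — true.
(c) legal: |A| = 5, |A ∩ B| = 1; needs |A ∩ B| / |A| ≤ 1/4 — true.
(d) sales: |A| = 9, |A ∩ B| = 5; needs |A ∩ B| = 5 — true.
(e) research: |A| = 8, |A ∩ B| = 2; needs |A ∩ B| / |A| > 1/5 — true.

5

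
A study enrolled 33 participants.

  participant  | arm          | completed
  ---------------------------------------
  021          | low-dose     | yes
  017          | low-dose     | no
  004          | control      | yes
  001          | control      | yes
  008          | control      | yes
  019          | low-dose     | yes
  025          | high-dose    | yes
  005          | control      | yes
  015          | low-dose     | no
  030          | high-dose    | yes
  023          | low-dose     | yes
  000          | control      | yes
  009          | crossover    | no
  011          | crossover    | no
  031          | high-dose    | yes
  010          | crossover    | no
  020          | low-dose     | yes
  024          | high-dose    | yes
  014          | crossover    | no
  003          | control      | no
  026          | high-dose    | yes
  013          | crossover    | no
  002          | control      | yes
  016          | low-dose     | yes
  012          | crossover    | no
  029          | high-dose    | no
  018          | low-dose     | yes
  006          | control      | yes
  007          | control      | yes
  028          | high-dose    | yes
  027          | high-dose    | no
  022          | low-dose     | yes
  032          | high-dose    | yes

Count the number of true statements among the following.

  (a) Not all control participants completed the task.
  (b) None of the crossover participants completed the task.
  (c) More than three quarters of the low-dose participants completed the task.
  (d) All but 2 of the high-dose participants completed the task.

4

(a) control: |A| = 9, |A ∩ B| = 8; needs A ⊄ B (|A ∖ B| ≥ 1) — true.
(b) crossover: |A| = 6, |A ∩ B| = 0; needs A ∩ B = ∅ (|A ∩ B| = 0) — true.
(c) low-dose: |A| = 9, |A ∩ B| = 7; needs |A ∩ B| / |A| > 3/4 — true.
(d) high-dose: |A| = 9, |A ∩ B| = 7; needs |A ∖ B| = 2 — true.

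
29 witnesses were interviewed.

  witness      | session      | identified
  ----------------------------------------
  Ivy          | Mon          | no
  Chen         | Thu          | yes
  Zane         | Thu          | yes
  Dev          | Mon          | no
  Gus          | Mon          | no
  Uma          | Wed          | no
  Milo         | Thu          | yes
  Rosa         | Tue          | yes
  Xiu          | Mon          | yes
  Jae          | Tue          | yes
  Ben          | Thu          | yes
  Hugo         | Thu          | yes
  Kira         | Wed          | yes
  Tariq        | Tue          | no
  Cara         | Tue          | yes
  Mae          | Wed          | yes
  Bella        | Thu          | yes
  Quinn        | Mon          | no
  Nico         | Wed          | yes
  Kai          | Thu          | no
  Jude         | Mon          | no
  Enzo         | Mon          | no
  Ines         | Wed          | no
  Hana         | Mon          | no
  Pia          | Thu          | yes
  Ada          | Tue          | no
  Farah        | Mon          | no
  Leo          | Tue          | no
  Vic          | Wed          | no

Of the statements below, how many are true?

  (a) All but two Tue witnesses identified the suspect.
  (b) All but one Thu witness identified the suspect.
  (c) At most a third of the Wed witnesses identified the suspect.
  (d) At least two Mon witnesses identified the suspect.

(a) Tue: |A| = 6, |A ∩ B| = 3; needs |A ∖ B| = 2 — false.
(b) Thu: |A| = 8, |A ∩ B| = 7; needs |A ∖ B| = 1 — true.
(c) Wed: |A| = 6, |A ∩ B| = 3; needs |A ∩ B| / |A| ≤ 1/3 — false.
(d) Mon: |A| = 9, |A ∩ B| = 1; needs |A ∩ B| ≥ 2 — false.

1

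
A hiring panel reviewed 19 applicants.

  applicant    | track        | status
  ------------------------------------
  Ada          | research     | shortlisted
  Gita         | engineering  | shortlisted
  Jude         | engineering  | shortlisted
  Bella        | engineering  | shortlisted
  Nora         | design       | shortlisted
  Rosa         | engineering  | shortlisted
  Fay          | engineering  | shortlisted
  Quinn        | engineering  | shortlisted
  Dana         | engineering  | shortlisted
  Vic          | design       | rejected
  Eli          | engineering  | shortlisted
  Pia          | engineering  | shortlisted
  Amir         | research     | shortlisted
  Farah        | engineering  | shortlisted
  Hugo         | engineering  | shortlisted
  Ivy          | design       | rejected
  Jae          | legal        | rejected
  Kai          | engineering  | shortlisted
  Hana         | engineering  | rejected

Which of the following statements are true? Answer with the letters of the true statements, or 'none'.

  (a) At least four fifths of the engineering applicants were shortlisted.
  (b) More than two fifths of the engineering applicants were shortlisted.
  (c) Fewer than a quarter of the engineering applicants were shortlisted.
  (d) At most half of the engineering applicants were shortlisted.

(a), (b)

|A| = 13, |A ∩ B| = 12, |A ∖ B| = 1.
(a) |A ∩ B| / |A| ≥ 4/5: holds.
(b) |A ∩ B| / |A| > 2/5: holds.
(c) |A ∩ B| / |A| < 1/4: fails.
(d) |A ∩ B| ≤ |A ∖ B|: fails.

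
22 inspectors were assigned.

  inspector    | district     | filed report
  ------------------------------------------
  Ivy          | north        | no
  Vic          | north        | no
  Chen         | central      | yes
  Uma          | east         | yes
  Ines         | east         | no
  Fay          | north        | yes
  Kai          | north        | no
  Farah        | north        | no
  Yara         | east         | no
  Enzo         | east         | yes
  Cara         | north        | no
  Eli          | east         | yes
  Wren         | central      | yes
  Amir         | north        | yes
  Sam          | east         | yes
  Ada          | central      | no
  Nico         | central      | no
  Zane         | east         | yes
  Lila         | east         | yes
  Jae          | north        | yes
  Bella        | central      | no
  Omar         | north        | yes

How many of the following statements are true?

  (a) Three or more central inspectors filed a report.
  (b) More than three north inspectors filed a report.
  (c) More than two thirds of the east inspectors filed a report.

2

(a) central: |A| = 5, |A ∩ B| = 2; needs |A ∩ B| ≥ 3 — false.
(b) north: |A| = 9, |A ∩ B| = 4; needs |A ∩ B| > 3 — true.
(c) east: |A| = 8, |A ∩ B| = 6; needs |A ∩ B| / |A| > 2/3 — true.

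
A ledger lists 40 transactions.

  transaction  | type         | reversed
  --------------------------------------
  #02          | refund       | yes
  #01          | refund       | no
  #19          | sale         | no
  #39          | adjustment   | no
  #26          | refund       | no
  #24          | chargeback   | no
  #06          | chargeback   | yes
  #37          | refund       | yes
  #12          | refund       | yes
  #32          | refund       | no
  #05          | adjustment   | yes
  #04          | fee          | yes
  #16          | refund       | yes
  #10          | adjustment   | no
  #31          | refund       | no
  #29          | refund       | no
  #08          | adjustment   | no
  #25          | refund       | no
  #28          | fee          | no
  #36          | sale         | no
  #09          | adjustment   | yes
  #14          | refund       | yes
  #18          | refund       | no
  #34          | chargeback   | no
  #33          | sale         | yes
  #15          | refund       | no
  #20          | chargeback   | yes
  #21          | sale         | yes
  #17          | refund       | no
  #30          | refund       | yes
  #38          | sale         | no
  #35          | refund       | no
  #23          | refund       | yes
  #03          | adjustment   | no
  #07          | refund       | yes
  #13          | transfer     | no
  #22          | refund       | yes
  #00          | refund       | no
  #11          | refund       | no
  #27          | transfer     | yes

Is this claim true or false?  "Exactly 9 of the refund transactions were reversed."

True

'Exactly 9 of the refund transactions were reversed' holds iff |A ∩ B| = 9.
|A| = 21, |A ∩ B| = 9, |A ∖ B| = 12.
|A ∩ B| = 9, so the statement is true.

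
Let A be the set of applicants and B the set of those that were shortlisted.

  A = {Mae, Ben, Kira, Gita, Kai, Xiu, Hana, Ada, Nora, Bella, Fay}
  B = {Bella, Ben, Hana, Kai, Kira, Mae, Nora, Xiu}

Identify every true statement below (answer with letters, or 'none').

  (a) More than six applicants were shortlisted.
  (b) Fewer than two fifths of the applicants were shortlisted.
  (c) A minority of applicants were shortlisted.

|A| = 11, |A ∩ B| = 8, |A ∖ B| = 3.
(a) |A ∩ B| > 6: holds.
(b) |A ∩ B| / |A| < 2/5: fails.
(c) |A ∩ B| < |A ∖ B|: fails.

(a)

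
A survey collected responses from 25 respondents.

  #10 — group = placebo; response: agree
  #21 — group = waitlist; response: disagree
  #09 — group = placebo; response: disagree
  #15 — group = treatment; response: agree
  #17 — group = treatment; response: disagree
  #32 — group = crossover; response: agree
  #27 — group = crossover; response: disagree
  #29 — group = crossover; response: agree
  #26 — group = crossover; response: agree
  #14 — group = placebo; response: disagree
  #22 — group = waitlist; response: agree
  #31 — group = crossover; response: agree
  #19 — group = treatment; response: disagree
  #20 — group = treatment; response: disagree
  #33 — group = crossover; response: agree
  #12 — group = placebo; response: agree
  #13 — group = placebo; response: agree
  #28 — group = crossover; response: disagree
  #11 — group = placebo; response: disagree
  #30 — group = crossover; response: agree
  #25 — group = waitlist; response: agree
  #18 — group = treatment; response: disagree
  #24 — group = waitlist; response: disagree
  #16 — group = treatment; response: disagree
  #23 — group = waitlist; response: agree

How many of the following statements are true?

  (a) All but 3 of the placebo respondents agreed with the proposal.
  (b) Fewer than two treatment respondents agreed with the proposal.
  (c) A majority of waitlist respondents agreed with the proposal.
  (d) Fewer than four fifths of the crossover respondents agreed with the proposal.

4

(a) placebo: |A| = 6, |A ∩ B| = 3; needs |A ∖ B| = 3 — true.
(b) treatment: |A| = 6, |A ∩ B| = 1; needs |A ∩ B| < 2 — true.
(c) waitlist: |A| = 5, |A ∩ B| = 3; needs |A ∩ B| > |A ∖ B| — true.
(d) crossover: |A| = 8, |A ∩ B| = 6; needs |A ∩ B| / |A| < 4/5 — true.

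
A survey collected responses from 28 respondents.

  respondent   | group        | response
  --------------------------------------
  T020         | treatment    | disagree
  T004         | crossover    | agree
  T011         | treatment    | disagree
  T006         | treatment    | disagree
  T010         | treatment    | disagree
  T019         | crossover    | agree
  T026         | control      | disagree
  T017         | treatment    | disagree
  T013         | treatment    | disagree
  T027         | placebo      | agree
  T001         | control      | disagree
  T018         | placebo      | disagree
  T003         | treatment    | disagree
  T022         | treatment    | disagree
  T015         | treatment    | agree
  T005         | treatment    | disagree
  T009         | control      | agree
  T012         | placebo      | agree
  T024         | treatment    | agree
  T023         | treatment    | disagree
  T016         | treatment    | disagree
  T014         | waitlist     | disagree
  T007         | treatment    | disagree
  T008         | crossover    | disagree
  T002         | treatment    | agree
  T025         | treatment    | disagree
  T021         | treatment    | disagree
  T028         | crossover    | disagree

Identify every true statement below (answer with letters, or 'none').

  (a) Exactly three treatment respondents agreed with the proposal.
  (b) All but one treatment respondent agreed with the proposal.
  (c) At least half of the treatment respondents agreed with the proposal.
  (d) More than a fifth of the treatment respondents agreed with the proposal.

|A| = 17, |A ∩ B| = 3, |A ∖ B| = 14.
(a) |A ∩ B| = 3: holds.
(b) |A ∖ B| = 1: fails.
(c) |A ∩ B| ≥ |A ∖ B|: fails.
(d) |A ∩ B| / |A| > 1/5: fails.

(a)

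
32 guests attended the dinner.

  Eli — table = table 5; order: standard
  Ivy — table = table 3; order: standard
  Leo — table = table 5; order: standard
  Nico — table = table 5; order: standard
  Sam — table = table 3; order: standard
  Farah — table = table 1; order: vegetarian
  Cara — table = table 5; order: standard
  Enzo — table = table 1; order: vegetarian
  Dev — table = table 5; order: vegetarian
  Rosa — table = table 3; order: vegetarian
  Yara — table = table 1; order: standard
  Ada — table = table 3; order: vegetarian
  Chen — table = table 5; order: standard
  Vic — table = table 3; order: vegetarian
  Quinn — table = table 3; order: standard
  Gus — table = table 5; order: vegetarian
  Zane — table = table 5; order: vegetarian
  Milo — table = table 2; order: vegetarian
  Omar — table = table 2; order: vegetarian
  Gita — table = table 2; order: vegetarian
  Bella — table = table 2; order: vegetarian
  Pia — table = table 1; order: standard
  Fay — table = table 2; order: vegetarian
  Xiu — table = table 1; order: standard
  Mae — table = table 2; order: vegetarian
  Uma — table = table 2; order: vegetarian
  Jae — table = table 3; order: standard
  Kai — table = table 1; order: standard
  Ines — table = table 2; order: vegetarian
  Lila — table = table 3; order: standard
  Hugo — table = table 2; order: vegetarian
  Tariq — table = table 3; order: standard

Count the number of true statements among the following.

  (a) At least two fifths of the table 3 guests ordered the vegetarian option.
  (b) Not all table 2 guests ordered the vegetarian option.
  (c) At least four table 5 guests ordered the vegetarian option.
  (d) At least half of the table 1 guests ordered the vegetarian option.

0

(a) table 3: |A| = 9, |A ∩ B| = 3; needs |A ∩ B| / |A| ≥ 2/5 — false.
(b) table 2: |A| = 9, |A ∩ B| = 9; needs A ⊄ B (|A ∖ B| ≥ 1) — false.
(c) table 5: |A| = 8, |A ∩ B| = 3; needs |A ∩ B| ≥ 4 — false.
(d) table 1: |A| = 6, |A ∩ B| = 2; needs |A ∩ B| ≥ |A ∖ B| — false.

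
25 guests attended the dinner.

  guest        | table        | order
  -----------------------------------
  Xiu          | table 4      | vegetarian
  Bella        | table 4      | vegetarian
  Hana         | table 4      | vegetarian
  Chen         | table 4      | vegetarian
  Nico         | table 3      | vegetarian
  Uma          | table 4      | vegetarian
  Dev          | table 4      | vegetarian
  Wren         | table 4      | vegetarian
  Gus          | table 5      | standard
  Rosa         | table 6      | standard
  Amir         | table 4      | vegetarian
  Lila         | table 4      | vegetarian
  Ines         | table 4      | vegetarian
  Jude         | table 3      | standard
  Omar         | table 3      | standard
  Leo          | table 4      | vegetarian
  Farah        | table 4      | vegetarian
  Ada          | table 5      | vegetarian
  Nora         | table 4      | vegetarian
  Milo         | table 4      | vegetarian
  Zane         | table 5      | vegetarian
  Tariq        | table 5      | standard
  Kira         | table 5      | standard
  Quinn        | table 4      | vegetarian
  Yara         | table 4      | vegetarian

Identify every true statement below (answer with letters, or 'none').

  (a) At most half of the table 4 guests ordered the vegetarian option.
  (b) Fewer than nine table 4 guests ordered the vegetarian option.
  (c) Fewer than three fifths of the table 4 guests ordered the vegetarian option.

none

|A| = 16, |A ∩ B| = 16, |A ∖ B| = 0.
(a) |A ∩ B| ≤ |A ∖ B|: fails.
(b) |A ∩ B| < 9: fails.
(c) |A ∩ B| / |A| < 3/5: fails.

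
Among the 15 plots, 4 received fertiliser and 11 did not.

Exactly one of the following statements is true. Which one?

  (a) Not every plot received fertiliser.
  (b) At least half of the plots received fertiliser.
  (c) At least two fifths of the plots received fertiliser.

|A| = 15, |A ∩ B| = 4, |A ∖ B| = 11.
(a) requires A ⊄ B (|A ∖ B| ≥ 1): true.
(b) requires |A ∩ B| ≥ |A ∖ B|: false.
(c) requires |A ∩ B| / |A| ≥ 2/5: false.

(a)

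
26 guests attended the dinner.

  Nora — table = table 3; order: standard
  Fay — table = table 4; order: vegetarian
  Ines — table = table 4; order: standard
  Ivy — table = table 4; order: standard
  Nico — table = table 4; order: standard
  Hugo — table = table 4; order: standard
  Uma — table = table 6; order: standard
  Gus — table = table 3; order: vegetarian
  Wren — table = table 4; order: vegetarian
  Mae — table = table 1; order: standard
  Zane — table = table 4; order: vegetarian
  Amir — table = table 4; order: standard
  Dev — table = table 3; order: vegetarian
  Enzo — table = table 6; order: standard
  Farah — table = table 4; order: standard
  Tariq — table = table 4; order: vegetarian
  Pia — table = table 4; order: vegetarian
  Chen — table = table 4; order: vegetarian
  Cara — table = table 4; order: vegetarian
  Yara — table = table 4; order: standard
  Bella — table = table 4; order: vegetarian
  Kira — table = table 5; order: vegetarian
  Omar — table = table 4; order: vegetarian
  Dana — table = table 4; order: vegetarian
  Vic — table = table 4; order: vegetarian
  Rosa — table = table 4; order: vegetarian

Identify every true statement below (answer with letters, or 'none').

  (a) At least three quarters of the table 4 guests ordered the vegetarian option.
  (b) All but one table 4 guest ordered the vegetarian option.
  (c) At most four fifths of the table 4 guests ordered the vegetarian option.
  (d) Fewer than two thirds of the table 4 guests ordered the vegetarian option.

(c), (d)

|A| = 19, |A ∩ B| = 12, |A ∖ B| = 7.
(a) |A ∩ B| / |A| ≥ 3/4: fails.
(b) |A ∖ B| = 1: fails.
(c) |A ∩ B| / |A| ≤ 4/5: holds.
(d) |A ∩ B| / |A| < 2/3: holds.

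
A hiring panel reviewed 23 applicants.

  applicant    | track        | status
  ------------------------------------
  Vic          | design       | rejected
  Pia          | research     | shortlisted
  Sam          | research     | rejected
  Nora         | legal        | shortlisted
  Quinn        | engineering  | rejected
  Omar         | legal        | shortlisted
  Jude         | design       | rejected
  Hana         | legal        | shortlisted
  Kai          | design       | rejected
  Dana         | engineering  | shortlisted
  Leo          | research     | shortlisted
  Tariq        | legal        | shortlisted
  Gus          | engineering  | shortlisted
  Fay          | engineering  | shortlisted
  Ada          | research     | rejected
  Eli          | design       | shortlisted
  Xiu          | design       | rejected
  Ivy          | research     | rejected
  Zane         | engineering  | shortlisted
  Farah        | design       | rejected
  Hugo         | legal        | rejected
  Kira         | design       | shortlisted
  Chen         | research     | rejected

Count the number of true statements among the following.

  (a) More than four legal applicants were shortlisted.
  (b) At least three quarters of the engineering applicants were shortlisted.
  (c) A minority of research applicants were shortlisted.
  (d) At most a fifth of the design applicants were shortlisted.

2

(a) legal: |A| = 5, |A ∩ B| = 4; needs |A ∩ B| > 4 — false.
(b) engineering: |A| = 5, |A ∩ B| = 4; needs |A ∩ B| / |A| ≥ 3/4 — true.
(c) research: |A| = 6, |A ∩ B| = 2; needs |A ∩ B| < |A ∖ B| — true.
(d) design: |A| = 7, |A ∩ B| = 2; needs |A ∩ B| / |A| ≤ 1/5 — false.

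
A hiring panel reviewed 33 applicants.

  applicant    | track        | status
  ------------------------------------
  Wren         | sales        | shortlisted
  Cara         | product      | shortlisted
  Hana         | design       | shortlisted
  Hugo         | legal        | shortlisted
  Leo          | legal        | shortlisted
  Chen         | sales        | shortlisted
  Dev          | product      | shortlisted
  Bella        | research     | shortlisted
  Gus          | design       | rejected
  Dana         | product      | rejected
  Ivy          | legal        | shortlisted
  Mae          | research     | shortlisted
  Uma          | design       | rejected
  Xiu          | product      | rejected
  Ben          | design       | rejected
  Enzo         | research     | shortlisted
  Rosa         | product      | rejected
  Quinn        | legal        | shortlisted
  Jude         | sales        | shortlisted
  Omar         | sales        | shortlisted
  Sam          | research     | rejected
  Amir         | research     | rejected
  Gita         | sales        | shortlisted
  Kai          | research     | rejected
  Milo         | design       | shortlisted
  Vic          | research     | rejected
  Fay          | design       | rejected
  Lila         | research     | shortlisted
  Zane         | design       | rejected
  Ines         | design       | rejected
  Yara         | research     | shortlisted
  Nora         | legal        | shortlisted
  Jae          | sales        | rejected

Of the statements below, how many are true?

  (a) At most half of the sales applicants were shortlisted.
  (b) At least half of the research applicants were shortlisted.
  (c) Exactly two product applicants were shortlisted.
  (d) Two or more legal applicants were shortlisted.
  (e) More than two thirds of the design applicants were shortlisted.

3

(a) sales: |A| = 6, |A ∩ B| = 5; needs |A ∩ B| ≤ |A ∖ B| — false.
(b) research: |A| = 9, |A ∩ B| = 5; needs |A ∩ B| ≥ |A ∖ B| — true.
(c) product: |A| = 5, |A ∩ B| = 2; needs |A ∩ B| = 2 — true.
(d) legal: |A| = 5, |A ∩ B| = 5; needs |A ∩ B| ≥ 2 — true.
(e) design: |A| = 8, |A ∩ B| = 2; needs |A ∩ B| / |A| > 2/3 — false.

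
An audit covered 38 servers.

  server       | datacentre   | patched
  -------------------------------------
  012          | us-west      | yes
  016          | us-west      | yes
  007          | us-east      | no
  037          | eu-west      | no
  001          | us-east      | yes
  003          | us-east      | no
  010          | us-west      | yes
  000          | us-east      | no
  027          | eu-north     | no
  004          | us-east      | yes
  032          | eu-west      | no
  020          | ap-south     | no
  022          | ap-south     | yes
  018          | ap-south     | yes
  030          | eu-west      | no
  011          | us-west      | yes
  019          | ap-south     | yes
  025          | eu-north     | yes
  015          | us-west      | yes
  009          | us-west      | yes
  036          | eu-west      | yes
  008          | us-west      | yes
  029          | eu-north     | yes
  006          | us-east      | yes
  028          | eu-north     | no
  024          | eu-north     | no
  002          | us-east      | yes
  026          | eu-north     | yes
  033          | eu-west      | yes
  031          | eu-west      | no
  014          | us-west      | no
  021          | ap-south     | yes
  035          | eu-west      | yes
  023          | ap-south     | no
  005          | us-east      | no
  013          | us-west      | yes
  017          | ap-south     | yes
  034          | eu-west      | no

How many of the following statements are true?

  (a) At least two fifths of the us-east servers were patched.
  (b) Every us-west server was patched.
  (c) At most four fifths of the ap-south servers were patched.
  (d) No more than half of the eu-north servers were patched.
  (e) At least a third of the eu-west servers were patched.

4

(a) us-east: |A| = 8, |A ∩ B| = 4; needs |A ∩ B| / |A| ≥ 2/5 — true.
(b) us-west: |A| = 9, |A ∩ B| = 8; needs A ⊆ B, i.e. every element of A is in B (|A ∖ B| = 0) — false.
(c) ap-south: |A| = 7, |A ∩ B| = 5; needs |A ∩ B| / |A| ≤ 4/5 — true.
(d) eu-north: |A| = 6, |A ∩ B| = 3; needs |A ∩ B| ≤ |A ∖ B| — true.
(e) eu-west: |A| = 8, |A ∩ B| = 3; needs |A ∩ B| / |A| ≥ 1/3 — true.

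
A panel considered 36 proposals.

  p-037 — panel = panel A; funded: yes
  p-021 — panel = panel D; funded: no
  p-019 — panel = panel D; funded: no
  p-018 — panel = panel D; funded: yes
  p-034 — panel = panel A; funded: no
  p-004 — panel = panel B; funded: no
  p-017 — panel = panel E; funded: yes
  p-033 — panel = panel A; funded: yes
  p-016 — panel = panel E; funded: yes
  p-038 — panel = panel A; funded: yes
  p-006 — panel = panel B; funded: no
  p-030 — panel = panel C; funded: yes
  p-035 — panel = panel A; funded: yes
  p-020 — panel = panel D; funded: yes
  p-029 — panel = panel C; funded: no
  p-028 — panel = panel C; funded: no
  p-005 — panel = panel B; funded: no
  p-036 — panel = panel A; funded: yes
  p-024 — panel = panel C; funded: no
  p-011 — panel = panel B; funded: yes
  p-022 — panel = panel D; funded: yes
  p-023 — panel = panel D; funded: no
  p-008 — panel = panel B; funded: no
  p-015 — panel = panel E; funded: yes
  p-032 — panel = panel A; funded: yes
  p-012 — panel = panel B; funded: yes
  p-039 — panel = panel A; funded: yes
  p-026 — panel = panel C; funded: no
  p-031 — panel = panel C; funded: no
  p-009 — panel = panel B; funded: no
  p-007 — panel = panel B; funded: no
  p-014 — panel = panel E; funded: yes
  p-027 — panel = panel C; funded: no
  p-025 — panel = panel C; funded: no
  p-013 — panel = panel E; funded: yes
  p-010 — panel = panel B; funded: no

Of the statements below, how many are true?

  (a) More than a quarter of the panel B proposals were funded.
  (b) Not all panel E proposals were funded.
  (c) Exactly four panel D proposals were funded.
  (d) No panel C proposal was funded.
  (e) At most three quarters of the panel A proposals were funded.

0

(a) panel B: |A| = 9, |A ∩ B| = 2; needs |A ∩ B| / |A| > 1/4 — false.
(b) panel E: |A| = 5, |A ∩ B| = 5; needs A ⊄ B (|A ∖ B| ≥ 1) — false.
(c) panel D: |A| = 6, |A ∩ B| = 3; needs |A ∩ B| = 4 — false.
(d) panel C: |A| = 8, |A ∩ B| = 1; needs A ∩ B = ∅ (|A ∩ B| = 0) — false.
(e) panel A: |A| = 8, |A ∩ B| = 7; needs |A ∩ B| / |A| ≤ 3/4 — false.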